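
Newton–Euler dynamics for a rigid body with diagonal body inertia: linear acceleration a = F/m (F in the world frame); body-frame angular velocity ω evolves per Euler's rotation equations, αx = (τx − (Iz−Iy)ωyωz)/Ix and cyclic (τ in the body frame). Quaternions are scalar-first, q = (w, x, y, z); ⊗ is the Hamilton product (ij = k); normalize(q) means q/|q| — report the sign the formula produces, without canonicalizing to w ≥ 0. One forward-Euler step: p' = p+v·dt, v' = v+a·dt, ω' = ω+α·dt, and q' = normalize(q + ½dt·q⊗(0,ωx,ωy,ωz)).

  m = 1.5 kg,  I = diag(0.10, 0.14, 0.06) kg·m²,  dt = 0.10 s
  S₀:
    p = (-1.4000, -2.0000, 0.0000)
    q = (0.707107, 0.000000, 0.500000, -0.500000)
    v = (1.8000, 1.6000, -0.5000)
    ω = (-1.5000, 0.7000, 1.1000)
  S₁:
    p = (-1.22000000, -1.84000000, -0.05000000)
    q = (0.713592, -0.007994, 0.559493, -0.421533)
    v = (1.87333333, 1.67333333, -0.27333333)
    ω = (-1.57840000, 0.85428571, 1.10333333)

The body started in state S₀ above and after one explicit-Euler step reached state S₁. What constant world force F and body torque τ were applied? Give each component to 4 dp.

Δω = ω₁−ω₀ = (-0.07840000, 0.15428571, 0.00333333)
applied torque τ = (-0.1400, 0.1500, -0.0400)
v₁ − v₀ = (0.07333333, 0.07333333, 0.22666667)
applied force F = (1.1000, 1.1000, 3.4000)

F = (1.1000, 1.1000, 3.4000)
τ = (-0.1400, 0.1500, -0.0400)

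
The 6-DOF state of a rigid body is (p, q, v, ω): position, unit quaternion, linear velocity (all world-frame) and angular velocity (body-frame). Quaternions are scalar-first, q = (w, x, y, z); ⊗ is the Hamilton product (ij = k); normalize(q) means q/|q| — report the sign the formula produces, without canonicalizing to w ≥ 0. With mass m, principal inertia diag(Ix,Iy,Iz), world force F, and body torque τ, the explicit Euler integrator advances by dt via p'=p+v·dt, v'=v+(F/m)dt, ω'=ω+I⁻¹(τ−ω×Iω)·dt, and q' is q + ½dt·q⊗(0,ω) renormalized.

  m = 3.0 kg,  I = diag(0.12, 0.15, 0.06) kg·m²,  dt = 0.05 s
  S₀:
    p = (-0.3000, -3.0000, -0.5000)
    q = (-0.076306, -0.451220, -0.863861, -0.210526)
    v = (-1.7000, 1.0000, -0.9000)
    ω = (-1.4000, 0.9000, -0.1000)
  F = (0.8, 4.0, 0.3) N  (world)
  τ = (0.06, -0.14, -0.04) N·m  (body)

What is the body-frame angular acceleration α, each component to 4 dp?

precession coupling ω×(Iω) = (0.0081, 0.0084, -0.0378)
(τ − ω×Iω)/I = (0.4325, -0.9893, -0.0367)

α = (0.4325, -0.9893, -0.0367)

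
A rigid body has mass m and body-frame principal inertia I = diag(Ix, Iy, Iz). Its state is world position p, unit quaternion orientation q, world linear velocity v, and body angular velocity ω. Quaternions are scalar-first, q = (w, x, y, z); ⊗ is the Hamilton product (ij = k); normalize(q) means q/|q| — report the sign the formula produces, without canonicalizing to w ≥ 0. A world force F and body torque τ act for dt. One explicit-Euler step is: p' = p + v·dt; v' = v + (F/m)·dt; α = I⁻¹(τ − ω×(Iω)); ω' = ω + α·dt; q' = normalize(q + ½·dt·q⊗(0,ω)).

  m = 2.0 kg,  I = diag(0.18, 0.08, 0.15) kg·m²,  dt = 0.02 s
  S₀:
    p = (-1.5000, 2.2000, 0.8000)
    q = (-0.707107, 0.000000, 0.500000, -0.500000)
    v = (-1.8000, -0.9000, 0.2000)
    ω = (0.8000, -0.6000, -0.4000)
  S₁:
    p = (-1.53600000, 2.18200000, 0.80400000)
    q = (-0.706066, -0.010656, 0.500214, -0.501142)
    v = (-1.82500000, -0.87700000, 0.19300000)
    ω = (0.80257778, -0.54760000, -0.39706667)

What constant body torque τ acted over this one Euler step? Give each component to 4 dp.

τ = (0.0400, 0.2000, 0.0700)

Δω = ω₁−ω₀ = (0.00257778, 0.05240000, 0.00293333)
precession coupling = (0.0168, -0.0096, 0.0480)
applied torque τ = (0.0400, 0.2000, 0.0700)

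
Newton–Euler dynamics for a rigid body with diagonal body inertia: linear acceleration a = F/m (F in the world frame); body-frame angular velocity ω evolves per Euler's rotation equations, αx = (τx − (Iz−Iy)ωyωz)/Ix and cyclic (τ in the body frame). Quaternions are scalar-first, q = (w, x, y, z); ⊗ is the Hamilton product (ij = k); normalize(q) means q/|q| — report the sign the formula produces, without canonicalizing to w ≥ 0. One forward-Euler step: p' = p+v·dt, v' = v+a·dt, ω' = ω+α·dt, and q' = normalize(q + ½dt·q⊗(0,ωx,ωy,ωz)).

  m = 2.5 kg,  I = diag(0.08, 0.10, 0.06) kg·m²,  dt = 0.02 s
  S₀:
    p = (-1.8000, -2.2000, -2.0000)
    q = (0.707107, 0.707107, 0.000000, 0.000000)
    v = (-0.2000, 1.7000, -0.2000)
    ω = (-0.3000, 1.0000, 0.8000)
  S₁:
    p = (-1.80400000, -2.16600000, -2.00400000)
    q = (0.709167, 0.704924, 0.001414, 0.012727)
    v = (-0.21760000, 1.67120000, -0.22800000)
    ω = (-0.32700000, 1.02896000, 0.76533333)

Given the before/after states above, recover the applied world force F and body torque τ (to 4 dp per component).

F = (-2.2000, -3.6000, -3.5000)
τ = (-0.1400, 0.1400, -0.1100)

Δv = v₁−v₀ = (-0.01760000, -0.02880000, -0.02800000)
F = m·Δv/dt = (-2.2000, -3.6000, -3.5000)
rate change Δω = (-0.02700000, 0.02896000, -0.03466667)
τ = I·(Δω/dt) + ω₀×(Iω₀) = (-0.1400, 0.1400, -0.1100)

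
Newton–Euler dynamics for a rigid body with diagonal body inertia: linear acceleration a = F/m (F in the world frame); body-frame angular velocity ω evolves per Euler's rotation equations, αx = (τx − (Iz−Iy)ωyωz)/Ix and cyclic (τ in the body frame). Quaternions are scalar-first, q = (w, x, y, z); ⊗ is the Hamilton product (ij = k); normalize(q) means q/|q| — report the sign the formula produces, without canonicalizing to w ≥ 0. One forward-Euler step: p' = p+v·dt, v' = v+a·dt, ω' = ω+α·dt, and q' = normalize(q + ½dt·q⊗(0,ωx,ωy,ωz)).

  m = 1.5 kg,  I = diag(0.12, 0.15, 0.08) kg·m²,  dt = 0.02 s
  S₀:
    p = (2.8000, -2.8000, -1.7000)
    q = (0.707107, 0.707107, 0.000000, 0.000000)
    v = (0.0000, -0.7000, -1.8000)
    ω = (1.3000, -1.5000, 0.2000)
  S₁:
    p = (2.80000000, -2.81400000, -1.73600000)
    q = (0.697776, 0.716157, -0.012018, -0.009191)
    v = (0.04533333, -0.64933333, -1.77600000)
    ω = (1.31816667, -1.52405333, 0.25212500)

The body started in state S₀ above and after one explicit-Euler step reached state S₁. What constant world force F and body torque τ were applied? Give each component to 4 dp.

Δω = ω₁−ω₀ = (0.01816667, -0.02405333, 0.05212500)
ω₀×(Iω₀) = (0.0210, 0.0104, -0.0585)
τ = I·(Δω/dt) + ω₀×(Iω₀) = (0.1300, -0.1700, 0.1500)
Δv = v₁−v₀ = (0.04533333, 0.05066667, 0.02400000)
F = m·Δv/dt = (3.4000, 3.8000, 1.8000)

F = (3.4000, 3.8000, 1.8000)
τ = (0.1300, -0.1700, 0.1500)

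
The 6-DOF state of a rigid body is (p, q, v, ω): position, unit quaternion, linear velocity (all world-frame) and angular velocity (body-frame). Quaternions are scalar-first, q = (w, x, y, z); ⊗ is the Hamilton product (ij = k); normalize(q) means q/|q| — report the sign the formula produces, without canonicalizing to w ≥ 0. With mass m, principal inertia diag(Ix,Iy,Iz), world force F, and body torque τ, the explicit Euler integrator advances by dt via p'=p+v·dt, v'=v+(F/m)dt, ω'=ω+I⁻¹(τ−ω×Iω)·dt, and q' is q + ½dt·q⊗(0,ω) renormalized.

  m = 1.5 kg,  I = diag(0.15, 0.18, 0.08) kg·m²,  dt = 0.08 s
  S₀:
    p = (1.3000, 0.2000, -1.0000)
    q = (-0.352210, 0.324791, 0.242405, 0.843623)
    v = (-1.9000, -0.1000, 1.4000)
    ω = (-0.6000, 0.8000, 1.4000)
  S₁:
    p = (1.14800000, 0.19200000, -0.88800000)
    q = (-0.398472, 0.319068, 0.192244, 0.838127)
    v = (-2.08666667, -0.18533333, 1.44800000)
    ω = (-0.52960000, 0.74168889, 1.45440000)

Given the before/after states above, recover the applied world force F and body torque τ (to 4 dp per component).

Δv = v₁−v₀ = (-0.18666667, -0.08533333, 0.04800000)
m·(v₁−v₀)/dt = (-3.5000, -1.6000, 0.9000)
rate change Δω = (0.07040000, -0.05831111, 0.05440000)
I·α + gyro = (0.0200, -0.1900, 0.0400)

F = (-3.5000, -1.6000, 0.9000)
τ = (0.0200, -0.1900, 0.0400)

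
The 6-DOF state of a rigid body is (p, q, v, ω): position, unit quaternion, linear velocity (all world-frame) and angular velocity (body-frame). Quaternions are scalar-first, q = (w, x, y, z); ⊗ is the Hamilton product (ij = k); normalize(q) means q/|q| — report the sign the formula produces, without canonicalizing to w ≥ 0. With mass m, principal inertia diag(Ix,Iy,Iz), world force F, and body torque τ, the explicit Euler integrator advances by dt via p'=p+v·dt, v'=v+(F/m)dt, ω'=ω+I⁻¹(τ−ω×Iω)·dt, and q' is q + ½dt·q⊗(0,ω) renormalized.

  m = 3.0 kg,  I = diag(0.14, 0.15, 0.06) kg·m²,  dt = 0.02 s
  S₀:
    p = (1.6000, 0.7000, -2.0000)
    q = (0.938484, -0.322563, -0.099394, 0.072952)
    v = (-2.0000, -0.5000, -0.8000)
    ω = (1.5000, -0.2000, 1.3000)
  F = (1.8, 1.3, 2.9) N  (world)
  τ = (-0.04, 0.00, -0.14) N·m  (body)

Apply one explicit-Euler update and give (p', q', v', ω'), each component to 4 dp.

p' = (1.5600, 0.6900, -2.0160)
q' = (0.9420, -0.3096, -0.0960, 0.0873)
v' = (-1.9880, -0.4913, -0.7807)
ω' = (1.4909, -0.2208, 1.2543)

a = F/m = (0.6000, 0.4333, 0.9667)
new position p' = (1.5600, 0.6900, -2.0160)
new velocity v' = (-1.9880, -0.4913, -0.7807)
angular accel α = (-0.4529, -1.0400, -2.2833)
ω' = ω + α·dt = (1.4909, -0.2208, 1.2543)
q⊗(0,ω) = (0.3691281, 1.2931042, 0.3410631, 1.4336328)
q + ½dt·q⊗(0,ω), renormalized = (0.9420, -0.3096, -0.0960, 0.0873)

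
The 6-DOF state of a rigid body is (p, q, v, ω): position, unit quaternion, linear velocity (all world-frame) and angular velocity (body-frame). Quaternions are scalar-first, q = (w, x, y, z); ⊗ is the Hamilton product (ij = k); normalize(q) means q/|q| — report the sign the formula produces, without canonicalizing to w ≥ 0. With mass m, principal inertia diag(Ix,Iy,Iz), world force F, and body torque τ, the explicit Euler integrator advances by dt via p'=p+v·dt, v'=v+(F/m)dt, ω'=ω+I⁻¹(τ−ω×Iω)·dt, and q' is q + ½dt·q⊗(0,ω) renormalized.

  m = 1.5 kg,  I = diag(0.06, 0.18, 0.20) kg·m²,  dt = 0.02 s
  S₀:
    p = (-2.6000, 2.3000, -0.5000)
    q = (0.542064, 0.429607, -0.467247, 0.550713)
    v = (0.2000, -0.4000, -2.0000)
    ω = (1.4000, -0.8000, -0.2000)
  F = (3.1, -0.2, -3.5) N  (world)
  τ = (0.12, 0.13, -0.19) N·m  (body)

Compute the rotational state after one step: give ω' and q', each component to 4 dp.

α = I⁻¹(τ − ω×Iω) = (1.9467, 0.5044, -0.2780)
new body rate ω' = (1.4389, -0.7899, -0.2056)
Hamilton product q⊗(0,ω) = (-0.8651048, 1.2929094, 0.4232684, 0.2020474)
q' = normalize(q + ½dt·q⊗(0,ω)) = (0.5333, 0.4425, -0.4630, 0.5527)

ω' = (1.4389, -0.7899, -0.2056)
q' = (0.5333, 0.4425, -0.4630, 0.5527)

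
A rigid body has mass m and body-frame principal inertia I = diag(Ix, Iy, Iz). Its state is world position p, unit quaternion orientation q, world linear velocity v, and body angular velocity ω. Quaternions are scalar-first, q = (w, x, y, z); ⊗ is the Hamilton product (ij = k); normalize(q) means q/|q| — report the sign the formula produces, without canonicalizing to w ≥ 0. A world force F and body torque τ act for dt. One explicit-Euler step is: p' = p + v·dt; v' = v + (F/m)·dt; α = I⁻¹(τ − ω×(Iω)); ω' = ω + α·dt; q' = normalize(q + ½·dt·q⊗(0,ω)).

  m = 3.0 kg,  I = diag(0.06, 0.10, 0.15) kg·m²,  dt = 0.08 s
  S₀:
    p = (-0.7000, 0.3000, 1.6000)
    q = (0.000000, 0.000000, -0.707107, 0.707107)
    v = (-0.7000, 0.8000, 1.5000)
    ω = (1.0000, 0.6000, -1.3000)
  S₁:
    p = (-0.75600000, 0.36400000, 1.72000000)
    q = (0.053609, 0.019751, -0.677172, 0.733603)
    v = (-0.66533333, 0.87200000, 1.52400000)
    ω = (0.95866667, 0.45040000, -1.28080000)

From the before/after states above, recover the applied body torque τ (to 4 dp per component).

Δω = ω₁−ω₀ = (-0.04133333, -0.14960000, 0.01920000)
τ = I·(Δω/dt) + ω₀×(Iω₀) = (-0.0700, -0.0700, 0.0600)

τ = (-0.0700, -0.0700, 0.0600)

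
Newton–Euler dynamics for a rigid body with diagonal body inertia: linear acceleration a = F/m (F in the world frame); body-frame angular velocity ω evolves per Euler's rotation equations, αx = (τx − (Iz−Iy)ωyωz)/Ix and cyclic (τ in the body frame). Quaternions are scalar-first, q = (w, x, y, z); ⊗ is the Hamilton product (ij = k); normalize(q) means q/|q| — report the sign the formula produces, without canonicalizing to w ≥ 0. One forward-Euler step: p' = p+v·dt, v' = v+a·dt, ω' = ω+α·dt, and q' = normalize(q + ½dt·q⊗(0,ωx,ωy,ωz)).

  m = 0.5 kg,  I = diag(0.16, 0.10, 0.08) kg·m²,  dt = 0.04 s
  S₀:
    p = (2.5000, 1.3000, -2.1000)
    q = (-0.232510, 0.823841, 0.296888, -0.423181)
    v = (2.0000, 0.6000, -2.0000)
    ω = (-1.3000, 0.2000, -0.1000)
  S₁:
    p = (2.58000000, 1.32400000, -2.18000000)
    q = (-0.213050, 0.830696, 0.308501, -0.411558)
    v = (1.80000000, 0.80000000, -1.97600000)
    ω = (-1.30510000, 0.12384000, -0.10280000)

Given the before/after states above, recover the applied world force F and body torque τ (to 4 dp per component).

velocity change Δv = (-0.20000000, 0.20000000, 0.02400000)
applied force F = (-2.5000, 2.5000, 0.3000)
ω₁ − ω₀ = (-0.00510000, -0.07616000, -0.00280000)
ω₀×(Iω₀) = (0.0004, 0.0104, 0.0156)
I·α + gyro = (-0.0200, -0.1800, 0.0100)

F = (-2.5000, 2.5000, 0.3000)
τ = (-0.0200, -0.1800, 0.0100)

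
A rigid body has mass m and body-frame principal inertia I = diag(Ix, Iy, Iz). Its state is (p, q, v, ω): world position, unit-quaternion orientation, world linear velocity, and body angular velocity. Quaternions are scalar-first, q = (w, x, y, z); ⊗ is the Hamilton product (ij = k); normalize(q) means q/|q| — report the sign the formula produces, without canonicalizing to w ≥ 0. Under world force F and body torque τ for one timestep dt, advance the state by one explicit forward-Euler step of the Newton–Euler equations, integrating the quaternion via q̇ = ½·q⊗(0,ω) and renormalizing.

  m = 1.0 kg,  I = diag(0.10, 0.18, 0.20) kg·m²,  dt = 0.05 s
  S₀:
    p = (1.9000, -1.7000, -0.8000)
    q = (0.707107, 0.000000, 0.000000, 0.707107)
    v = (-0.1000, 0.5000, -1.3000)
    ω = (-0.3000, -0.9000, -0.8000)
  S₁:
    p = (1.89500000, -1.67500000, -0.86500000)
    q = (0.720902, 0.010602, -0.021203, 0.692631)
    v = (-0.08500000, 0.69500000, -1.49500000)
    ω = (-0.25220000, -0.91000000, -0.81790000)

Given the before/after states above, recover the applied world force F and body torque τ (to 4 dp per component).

F = (0.3000, 3.9000, -3.9000)
τ = (0.1100, -0.0600, -0.0500)

v₁ − v₀ = (0.01500000, 0.19500000, -0.19500000)
m·(v₁−v₀)/dt = (0.3000, 3.9000, -3.9000)
rate change Δω = (0.04780000, -0.01000000, -0.01790000)
ω₀×(Iω₀) = (0.0144, -0.0240, 0.0216)
τ = I·(Δω/dt) + ω₀×(Iω₀) = (0.1100, -0.0600, -0.0500)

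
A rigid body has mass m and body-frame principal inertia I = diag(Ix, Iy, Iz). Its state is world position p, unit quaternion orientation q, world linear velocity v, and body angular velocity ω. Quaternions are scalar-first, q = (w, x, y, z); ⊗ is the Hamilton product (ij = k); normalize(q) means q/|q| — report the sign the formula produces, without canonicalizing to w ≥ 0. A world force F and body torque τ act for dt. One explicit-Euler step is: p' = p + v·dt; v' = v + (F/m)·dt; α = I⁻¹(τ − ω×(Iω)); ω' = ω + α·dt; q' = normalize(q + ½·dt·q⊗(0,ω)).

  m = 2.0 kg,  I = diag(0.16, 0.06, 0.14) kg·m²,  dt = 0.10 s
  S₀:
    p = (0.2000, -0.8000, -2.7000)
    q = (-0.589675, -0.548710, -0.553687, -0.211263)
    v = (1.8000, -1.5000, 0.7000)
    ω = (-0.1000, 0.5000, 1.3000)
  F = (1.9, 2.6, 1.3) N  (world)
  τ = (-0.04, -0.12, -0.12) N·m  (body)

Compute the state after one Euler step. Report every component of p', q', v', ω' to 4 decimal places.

gyro term ω×Iω = (0.0520, -0.0026, 0.0050)
angular accel α = (-0.5750, -1.9567, -0.8929)
new body rate ω' = (-0.1575, 0.3043, 1.2107)
2q̇ = q⊗(0,ω) = (0.4966144, -0.5551941, 0.4396118, -1.0963012)
updated quaternion q' = (-0.5635, -0.5751, -0.5304, -0.2654)
a = F/m = (0.9500, 1.3000, 0.6500)
new position p' = (0.3800, -0.9500, -2.6300)
v' = v + a·dt = (1.8950, -1.3700, 0.7650)

p' = (0.3800, -0.9500, -2.6300)
q' = (-0.5635, -0.5751, -0.5304, -0.2654)
v' = (1.8950, -1.3700, 0.7650)
ω' = (-0.1575, 0.3043, 1.2107)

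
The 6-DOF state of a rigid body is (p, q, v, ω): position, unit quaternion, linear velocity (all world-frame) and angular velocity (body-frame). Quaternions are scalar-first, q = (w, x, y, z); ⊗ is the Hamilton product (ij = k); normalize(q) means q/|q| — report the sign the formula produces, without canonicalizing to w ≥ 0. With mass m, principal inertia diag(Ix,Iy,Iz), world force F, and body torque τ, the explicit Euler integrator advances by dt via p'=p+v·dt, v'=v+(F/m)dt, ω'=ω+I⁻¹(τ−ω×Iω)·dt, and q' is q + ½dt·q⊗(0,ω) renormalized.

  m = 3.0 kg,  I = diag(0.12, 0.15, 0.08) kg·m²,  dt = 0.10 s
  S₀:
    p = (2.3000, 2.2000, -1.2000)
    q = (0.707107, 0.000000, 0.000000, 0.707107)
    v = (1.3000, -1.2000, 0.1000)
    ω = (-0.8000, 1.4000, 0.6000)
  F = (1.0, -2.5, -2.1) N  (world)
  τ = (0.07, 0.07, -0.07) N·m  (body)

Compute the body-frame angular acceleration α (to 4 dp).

ω×(Iω) gyroscopic = (-0.0588, -0.0192, -0.0336)
α = I⁻¹(τ − ω×Iω) = (1.0733, 0.5947, -0.4550)

α = (1.0733, 0.5947, -0.4550)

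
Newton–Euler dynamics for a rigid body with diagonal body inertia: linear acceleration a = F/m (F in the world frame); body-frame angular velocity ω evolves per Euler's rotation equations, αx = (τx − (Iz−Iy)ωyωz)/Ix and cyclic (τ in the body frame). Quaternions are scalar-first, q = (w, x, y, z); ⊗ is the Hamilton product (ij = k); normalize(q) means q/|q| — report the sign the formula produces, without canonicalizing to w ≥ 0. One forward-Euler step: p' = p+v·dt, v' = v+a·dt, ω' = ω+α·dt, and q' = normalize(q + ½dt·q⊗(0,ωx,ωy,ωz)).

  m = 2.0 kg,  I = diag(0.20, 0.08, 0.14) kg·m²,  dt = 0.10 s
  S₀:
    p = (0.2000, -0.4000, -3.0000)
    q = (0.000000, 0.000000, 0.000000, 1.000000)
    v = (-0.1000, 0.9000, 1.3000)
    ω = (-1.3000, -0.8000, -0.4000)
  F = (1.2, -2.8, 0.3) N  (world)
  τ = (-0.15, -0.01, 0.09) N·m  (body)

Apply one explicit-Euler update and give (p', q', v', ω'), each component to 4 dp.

new position p' = (0.1900, -0.3100, -2.8700)
new velocity v' = (-0.0400, 0.7600, 1.3150)
α = I⁻¹(τ − ω×Iω) = (-0.8460, -0.5150, 1.5343)
new body rate ω' = (-1.3846, -0.8515, -0.2466)
2q̇ = q⊗(0,ω) = (0.4000000, 0.8000000, -1.3000000, 0.0000000)
q + ½dt·q⊗(0,ω), renormalized = (0.0199, 0.0399, -0.0648, 0.9969)

p' = (0.1900, -0.3100, -2.8700)
q' = (0.0199, 0.0399, -0.0648, 0.9969)
v' = (-0.0400, 0.7600, 1.3150)
ω' = (-1.3846, -0.8515, -0.2466)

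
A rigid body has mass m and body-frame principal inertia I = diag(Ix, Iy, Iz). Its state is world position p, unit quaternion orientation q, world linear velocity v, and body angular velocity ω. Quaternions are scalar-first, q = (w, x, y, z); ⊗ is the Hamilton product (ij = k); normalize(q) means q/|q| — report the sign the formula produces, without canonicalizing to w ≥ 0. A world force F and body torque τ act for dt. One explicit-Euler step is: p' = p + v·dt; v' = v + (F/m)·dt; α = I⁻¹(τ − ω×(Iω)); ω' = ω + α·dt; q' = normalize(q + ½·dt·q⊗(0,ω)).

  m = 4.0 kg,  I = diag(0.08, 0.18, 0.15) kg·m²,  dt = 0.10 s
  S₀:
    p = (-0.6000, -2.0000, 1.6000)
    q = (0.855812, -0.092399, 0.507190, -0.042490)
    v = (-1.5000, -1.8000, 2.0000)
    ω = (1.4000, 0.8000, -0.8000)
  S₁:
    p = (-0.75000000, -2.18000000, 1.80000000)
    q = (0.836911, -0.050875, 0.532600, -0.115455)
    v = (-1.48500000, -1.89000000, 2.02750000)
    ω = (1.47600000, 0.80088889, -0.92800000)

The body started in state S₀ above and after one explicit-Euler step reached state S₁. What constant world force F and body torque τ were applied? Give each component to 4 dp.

F = (0.6000, -3.6000, 1.1000)
τ = (0.0800, 0.0800, -0.0800)

rate change Δω = (0.07600000, 0.00088889, -0.12800000)
applied torque τ = (0.0800, 0.0800, -0.0800)
velocity change Δv = (0.01500000, -0.09000000, 0.02750000)
m·(v₁−v₀)/dt = (0.6000, -3.6000, 1.1000)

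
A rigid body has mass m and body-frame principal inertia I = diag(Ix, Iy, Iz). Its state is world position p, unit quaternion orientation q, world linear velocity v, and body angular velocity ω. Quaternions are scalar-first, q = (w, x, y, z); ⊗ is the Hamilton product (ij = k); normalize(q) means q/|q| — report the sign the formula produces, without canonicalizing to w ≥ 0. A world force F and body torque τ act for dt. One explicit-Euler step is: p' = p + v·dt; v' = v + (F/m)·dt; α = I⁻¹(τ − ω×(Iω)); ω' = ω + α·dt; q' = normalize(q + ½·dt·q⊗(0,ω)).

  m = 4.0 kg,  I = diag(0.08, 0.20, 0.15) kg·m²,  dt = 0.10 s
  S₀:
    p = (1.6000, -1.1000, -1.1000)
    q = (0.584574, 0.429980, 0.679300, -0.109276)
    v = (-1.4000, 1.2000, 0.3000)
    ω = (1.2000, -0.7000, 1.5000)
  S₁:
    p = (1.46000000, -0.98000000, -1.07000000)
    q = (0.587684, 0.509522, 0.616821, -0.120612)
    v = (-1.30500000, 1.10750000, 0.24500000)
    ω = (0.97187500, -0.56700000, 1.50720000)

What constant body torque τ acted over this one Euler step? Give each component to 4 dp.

τ = (-0.1300, 0.1400, -0.0900)

Δω = ω₁−ω₀ = (-0.22812500, 0.13300000, 0.00720000)
I·α + gyro = (-0.1300, 0.1400, -0.0900)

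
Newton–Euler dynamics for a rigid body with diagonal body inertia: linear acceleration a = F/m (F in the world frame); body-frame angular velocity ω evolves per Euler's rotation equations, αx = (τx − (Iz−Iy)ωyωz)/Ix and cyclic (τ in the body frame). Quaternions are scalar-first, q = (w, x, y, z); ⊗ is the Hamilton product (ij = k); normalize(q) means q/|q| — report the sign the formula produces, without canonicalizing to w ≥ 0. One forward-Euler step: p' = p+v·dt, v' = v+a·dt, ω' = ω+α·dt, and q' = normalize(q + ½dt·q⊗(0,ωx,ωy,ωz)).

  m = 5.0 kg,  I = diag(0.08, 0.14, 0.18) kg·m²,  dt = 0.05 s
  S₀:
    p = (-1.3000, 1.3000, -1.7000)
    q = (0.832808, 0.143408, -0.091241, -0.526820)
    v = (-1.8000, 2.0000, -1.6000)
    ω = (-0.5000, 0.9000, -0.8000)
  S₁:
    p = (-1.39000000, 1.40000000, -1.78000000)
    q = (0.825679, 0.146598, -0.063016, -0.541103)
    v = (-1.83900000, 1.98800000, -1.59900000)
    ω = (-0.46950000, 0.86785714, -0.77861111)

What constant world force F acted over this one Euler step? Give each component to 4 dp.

F = (-3.9000, -1.2000, 0.1000)

Δv = v₁−v₀ = (-0.03900000, -0.01200000, 0.00100000)
applied force F = (-3.9000, -1.2000, 0.1000)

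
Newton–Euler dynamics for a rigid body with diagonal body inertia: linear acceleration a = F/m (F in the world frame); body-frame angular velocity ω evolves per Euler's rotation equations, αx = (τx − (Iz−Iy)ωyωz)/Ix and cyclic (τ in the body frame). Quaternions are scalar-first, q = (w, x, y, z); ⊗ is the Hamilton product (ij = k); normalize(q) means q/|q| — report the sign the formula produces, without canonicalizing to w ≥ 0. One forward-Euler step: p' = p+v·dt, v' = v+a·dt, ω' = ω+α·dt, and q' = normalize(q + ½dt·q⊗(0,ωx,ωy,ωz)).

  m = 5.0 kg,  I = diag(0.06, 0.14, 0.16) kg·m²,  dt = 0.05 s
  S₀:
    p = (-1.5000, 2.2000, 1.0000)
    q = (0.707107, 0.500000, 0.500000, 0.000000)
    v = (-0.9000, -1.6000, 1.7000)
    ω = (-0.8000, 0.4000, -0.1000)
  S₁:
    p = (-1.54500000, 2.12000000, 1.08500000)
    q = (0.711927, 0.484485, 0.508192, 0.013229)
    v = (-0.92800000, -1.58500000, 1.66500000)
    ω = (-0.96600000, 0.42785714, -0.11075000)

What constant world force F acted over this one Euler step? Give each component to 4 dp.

F = (-2.8000, 1.5000, -3.5000)

v₁ − v₀ = (-0.02800000, 0.01500000, -0.03500000)
m·(v₁−v₀)/dt = (-2.8000, 1.5000, -3.5000)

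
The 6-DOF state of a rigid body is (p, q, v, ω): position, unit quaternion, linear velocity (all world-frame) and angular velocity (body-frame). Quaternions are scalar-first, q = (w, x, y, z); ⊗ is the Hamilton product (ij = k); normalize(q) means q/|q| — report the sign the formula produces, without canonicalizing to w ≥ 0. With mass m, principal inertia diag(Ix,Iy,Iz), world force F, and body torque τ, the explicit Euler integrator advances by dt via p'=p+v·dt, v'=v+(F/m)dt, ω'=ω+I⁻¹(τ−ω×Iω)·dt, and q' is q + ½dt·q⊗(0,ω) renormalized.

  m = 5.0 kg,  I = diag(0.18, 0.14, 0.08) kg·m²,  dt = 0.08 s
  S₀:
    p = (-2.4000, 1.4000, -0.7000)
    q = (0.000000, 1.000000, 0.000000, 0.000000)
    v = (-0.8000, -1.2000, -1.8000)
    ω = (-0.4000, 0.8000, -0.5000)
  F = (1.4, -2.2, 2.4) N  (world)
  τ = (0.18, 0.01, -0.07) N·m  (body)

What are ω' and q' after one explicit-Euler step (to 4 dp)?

ω' = (-0.3307, 0.7943, -0.5828)
q' = (0.0160, 0.9992, 0.0200, 0.0320)

precession coupling ω×(Iω) = (0.0240, 0.0200, 0.0128)
angular accel α = (0.8667, -0.0714, -1.0350)
ω' = ω + α·dt = (-0.3307, 0.7943, -0.5828)
Hamilton product q⊗(0,ω) = (0.4000000, 0.0000000, 0.5000000, 0.8000000)
q' = normalize(q + ½dt·q⊗(0,ω)) = (0.0160, 0.9992, 0.0200, 0.0320)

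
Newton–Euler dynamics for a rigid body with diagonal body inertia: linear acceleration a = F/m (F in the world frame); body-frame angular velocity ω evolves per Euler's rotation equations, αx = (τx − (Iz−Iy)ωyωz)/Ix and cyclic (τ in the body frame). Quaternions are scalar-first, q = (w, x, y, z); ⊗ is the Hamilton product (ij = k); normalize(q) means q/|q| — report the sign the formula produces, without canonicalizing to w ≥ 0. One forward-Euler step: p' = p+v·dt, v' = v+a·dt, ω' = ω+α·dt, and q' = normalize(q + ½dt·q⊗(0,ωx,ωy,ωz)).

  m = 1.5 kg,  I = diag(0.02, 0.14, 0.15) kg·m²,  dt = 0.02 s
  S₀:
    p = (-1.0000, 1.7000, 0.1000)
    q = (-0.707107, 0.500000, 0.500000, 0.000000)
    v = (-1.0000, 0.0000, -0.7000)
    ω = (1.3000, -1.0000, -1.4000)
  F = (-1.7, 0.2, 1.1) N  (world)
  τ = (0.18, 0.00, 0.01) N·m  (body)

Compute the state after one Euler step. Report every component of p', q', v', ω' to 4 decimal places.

(τ − ω×Iω)/I = (8.3000, -1.6900, 1.1067)
ω' = ω + α·dt = (1.4660, -1.0338, -1.3779)
2q̇ = q⊗(0,ω) = (-0.1500000, -1.6192391, 1.4071070, -0.1600502)
q' = normalize(q + ½dt·q⊗(0,ω)) = (-0.7084, 0.4837, 0.5140, -0.0016)
p' = p + v·dt = (-1.0200, 1.7000, 0.0860)
v + (F/m)dt = (-1.0227, 0.0027, -0.6853)

p' = (-1.0200, 1.7000, 0.0860)
q' = (-0.7084, 0.4837, 0.5140, -0.0016)
v' = (-1.0227, 0.0027, -0.6853)
ω' = (1.4660, -1.0338, -1.3779)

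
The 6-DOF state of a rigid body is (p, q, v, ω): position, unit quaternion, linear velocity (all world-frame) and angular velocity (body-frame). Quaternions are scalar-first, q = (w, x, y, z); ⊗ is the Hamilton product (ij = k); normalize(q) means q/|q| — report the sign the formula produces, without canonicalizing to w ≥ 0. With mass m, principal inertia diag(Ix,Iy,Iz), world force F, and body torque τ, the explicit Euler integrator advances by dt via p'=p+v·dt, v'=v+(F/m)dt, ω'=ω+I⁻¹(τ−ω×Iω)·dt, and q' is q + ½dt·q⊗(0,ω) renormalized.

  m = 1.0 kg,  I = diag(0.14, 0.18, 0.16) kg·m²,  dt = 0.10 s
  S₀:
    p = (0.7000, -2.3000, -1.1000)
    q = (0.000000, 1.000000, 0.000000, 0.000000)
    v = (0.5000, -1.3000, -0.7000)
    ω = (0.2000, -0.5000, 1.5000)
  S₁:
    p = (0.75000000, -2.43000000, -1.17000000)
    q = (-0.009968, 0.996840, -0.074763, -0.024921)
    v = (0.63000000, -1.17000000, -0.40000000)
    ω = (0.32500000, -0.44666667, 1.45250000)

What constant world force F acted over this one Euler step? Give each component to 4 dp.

F = (1.3000, 1.3000, 3.0000)

v₁ − v₀ = (0.13000000, 0.13000000, 0.30000000)
m·(v₁−v₀)/dt = (1.3000, 1.3000, 3.0000)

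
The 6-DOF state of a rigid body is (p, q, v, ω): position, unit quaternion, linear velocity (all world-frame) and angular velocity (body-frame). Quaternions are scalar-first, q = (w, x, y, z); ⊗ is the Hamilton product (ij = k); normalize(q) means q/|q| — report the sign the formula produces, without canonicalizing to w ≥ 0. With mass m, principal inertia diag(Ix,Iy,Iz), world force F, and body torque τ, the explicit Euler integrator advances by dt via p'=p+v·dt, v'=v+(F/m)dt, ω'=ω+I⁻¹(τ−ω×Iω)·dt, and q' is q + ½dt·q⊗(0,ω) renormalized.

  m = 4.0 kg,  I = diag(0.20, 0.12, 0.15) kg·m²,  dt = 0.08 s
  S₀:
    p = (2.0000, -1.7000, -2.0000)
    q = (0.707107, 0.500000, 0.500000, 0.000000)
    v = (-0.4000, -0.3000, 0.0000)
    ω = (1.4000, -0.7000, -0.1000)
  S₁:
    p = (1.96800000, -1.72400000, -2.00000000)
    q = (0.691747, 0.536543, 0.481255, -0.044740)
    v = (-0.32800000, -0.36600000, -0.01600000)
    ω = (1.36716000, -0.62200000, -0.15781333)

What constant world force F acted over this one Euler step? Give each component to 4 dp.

Δv = v₁−v₀ = (0.07200000, -0.06600000, -0.01600000)
m·(v₁−v₀)/dt = (3.6000, -3.3000, -0.8000)

F = (3.6000, -3.3000, -0.8000)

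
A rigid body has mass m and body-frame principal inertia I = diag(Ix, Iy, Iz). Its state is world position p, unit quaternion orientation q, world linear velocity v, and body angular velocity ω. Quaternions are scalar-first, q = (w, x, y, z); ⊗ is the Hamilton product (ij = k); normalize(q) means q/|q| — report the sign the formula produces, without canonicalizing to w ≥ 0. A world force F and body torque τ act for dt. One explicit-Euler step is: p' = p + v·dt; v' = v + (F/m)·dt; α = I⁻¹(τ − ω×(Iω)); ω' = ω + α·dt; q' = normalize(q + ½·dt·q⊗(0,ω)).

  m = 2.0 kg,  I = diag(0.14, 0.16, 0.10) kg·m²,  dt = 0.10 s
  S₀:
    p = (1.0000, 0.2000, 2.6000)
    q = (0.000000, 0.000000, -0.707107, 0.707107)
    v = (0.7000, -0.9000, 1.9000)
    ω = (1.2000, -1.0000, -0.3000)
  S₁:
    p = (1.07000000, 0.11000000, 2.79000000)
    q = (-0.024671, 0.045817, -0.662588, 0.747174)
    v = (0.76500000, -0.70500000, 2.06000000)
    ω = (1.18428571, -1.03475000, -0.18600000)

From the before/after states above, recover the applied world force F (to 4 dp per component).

F = (1.3000, 3.9000, 3.2000)

Δv = v₁−v₀ = (0.06500000, 0.19500000, 0.16000000)
applied force F = (1.3000, 3.9000, 3.2000)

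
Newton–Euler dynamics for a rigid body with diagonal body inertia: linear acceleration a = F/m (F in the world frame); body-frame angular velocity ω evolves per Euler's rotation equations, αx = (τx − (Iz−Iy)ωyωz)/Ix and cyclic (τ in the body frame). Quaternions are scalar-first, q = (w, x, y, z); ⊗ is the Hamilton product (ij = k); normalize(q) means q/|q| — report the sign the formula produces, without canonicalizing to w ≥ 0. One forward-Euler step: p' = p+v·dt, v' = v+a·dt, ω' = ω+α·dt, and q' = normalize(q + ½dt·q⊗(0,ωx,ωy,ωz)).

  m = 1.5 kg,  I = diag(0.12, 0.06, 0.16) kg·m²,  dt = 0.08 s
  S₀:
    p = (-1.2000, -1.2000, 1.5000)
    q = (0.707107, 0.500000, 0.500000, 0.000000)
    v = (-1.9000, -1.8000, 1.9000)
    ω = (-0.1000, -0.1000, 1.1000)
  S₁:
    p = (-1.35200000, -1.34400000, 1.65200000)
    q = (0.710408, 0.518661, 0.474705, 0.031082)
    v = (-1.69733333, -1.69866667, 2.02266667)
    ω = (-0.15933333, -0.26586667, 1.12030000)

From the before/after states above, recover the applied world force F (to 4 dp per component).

F = (3.8000, 1.9000, 2.3000)

velocity change Δv = (0.20266667, 0.10133333, 0.12266667)
m·(v₁−v₀)/dt = (3.8000, 1.9000, 2.3000)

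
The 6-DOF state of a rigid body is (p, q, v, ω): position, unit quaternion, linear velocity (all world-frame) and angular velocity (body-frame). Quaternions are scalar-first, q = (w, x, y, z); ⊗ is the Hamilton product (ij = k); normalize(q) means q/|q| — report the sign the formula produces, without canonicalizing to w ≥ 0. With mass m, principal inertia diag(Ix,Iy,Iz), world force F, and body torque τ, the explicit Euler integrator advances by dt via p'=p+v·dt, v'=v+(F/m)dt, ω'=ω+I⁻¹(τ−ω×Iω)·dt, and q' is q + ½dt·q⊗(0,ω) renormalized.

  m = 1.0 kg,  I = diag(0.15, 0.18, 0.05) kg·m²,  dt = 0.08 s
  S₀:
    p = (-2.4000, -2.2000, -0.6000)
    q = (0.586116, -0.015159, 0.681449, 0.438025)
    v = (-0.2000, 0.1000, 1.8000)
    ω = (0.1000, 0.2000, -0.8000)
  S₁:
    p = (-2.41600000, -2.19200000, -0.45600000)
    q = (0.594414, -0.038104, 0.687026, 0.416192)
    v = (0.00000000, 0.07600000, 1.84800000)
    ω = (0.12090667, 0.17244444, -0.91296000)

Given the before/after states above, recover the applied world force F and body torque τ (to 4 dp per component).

Δv = v₁−v₀ = (0.20000000, -0.02400000, 0.04800000)
F = m·Δv/dt = (2.5000, -0.3000, 0.6000)
rate change Δω = (0.02090667, -0.02755556, -0.11296000)
gyro term ω₀×Iω₀ = (0.0208, -0.0080, 0.0006)
I·α + gyro = (0.0600, -0.0700, -0.0700)

F = (2.5000, -0.3000, 0.6000)
τ = (0.0600, -0.0700, -0.0700)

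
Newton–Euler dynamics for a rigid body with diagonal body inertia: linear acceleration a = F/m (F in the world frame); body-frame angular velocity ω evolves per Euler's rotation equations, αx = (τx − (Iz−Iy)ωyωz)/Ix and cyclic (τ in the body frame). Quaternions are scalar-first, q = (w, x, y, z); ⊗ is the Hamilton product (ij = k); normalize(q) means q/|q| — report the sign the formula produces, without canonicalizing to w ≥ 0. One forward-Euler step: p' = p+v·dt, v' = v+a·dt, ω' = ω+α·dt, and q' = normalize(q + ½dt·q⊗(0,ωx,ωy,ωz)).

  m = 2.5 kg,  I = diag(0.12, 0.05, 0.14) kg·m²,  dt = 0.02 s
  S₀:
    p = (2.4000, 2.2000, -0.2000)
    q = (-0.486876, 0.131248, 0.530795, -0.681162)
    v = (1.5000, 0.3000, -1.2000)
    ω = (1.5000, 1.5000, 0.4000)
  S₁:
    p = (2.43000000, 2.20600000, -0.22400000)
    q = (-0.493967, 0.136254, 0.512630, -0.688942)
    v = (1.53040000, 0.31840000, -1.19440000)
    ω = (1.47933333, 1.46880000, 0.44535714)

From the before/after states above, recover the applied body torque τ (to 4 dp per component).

τ = (-0.0700, -0.0900, 0.1600)

Δω = ω₁−ω₀ = (-0.02066667, -0.03120000, 0.04535714)
gyro term ω₀×Iω₀ = (0.0540, -0.0120, -0.1575)
applied torque τ = (-0.0700, -0.0900, 0.1600)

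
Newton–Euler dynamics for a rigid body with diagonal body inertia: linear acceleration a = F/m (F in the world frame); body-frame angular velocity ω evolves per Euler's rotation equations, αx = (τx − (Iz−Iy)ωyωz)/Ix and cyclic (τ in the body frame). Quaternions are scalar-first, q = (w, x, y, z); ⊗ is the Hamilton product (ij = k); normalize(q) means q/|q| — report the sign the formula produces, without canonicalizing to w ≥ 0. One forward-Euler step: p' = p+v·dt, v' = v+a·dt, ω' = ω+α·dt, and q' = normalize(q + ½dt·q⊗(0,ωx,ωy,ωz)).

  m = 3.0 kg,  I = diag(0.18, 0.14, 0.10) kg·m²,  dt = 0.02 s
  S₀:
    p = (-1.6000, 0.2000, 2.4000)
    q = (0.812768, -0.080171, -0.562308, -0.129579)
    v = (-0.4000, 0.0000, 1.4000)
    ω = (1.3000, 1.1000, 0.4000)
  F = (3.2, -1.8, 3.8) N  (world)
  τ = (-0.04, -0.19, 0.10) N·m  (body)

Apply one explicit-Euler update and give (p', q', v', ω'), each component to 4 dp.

a = F/m = (1.0667, -0.6000, 1.2667)
p + v·dt = (-1.6080, 0.2000, 2.4280)
new velocity v' = (-0.3787, -0.0120, 1.4253)
α = I⁻¹(τ − ω×Iω) = (-0.1244, -1.6543, 1.5720)
ω' = ω + α·dt = (1.2975, 1.0669, 0.4314)
2q̇ = q⊗(0,ω) = (0.7745927, 0.9742121, 0.7576605, 0.9679195)
q + ½dt·q⊗(0,ω), renormalized = (0.8204, -0.0704, -0.5546, -0.1199)

p' = (-1.6080, 0.2000, 2.4280)
q' = (0.8204, -0.0704, -0.5546, -0.1199)
v' = (-0.3787, -0.0120, 1.4253)
ω' = (1.2975, 1.0669, 0.4314)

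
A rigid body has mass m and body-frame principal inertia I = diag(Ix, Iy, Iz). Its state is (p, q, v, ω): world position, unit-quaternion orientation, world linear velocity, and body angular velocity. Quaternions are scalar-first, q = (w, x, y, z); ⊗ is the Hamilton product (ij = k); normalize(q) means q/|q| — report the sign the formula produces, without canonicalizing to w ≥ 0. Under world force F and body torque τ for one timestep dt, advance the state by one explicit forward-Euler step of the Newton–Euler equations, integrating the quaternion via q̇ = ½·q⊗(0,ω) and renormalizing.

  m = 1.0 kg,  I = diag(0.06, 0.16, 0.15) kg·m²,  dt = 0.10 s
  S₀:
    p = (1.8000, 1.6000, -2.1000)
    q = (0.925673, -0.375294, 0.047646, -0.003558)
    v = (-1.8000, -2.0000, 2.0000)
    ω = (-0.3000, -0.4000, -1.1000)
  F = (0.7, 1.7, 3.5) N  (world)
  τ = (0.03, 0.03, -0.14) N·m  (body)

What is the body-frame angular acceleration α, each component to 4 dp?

gyro term ω×Iω = (-0.0044, -0.0297, 0.0120)
angular accel α = (0.5733, 0.3731, -1.0133)

α = (0.5733, 0.3731, -1.0133)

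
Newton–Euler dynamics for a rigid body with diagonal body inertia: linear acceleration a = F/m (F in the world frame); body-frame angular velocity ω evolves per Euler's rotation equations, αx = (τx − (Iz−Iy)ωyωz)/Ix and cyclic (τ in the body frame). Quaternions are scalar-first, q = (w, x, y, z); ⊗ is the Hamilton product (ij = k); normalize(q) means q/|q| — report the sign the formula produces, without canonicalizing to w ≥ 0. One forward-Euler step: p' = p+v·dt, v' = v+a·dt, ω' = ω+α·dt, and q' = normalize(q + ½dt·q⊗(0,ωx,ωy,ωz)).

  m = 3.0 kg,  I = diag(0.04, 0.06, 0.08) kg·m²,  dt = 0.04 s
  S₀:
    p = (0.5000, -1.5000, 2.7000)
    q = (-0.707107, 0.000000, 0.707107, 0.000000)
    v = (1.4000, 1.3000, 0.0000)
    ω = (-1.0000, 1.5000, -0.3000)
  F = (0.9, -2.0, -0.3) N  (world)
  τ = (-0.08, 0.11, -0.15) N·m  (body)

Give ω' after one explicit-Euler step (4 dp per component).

α = I⁻¹(τ − ω×Iω) = (-1.7750, 2.0333, -1.5000)
ω + α·dt = (-1.0710, 1.5813, -0.3600)

ω' = (-1.0710, 1.5813, -0.3600)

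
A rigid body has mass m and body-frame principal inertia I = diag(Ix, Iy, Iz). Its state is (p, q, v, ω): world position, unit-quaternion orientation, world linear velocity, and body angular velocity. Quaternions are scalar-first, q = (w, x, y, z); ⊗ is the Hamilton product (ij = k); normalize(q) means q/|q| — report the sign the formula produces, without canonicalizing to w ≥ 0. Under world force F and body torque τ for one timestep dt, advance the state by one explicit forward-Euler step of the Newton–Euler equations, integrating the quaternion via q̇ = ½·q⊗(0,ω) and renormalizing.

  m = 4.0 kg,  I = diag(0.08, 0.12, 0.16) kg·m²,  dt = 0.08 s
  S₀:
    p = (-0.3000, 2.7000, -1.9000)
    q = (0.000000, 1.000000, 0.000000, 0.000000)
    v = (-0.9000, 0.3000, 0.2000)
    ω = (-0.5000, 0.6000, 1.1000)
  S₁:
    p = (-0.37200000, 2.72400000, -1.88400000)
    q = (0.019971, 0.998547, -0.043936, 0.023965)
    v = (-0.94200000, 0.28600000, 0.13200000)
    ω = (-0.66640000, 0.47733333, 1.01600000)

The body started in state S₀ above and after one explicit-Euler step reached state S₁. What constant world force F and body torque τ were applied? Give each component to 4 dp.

ω₁ − ω₀ = (-0.16640000, -0.12266667, -0.08400000)
applied torque τ = (-0.1400, -0.1400, -0.1800)
velocity change Δv = (-0.04200000, -0.01400000, -0.06800000)
F = m·Δv/dt = (-2.1000, -0.7000, -3.4000)

F = (-2.1000, -0.7000, -3.4000)
τ = (-0.1400, -0.1400, -0.1800)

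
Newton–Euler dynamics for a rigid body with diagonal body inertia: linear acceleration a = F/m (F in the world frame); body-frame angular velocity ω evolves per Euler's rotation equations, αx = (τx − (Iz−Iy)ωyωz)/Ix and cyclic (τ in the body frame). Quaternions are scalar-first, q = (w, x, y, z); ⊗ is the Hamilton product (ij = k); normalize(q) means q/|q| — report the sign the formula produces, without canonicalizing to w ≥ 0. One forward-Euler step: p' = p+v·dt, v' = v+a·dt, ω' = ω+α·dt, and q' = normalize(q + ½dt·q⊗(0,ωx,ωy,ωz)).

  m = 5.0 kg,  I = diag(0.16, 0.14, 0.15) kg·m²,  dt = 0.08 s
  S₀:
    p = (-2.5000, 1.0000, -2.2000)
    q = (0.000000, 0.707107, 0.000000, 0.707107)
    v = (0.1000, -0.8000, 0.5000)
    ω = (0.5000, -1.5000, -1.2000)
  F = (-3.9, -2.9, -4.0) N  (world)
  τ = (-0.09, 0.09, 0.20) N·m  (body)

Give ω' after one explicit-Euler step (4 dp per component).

(τ − ω×Iω)/I = (-0.6750, 0.6857, 1.2333)
new body rate ω' = (0.4460, -1.4451, -1.1013)

ω' = (0.4460, -1.4451, -1.1013)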